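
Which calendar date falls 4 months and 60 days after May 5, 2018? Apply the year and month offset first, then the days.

November 4, 2018

Advancing 4 months and 60 days from May 5, 2018: first the month/year part, then the days.
month 5 + 4 = 9 → September 2018.
Day 5 is valid in September, giving September 5, 2018.
Now add 60 days from September 5, 2018.
September has 30 days, so 30 − 5 = 25 days remain after September 5, 2018; 60 − 25 = 35 left.
October 2018 has 31 days: 35 − 31 = 4 left.
4 days into November 2018 → November 4, 2018.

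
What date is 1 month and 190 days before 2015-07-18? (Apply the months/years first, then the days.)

December 10, 2014

Subtracting 1 month and 190 days from July 18, 2015: first the month/year part, then the days.
month 7 − 1 = 6 → June 2015.
Day 18 is valid in June, giving June 18, 2015.
Now subtract 190 days from June 18, 2015.
Going back 18 days from June 18, 2015 reaches the end of the previous month; 190 − 18 = 172 left.
May 2015 has 31 days: 172 − 31 = 141 left.
April 2015 has 30 days: 141 − 30 = 111 left.
March 2015 has 31 days: 111 − 31 = 80 left.
February 2015 has 28 days (2015 is not a leap year): 80 − 28 = 52 left.
January 2015 has 31 days: 52 − 31 = 21 left.
December 2014 has 31 days; 31 − 21 = 10 → December 10, 2014.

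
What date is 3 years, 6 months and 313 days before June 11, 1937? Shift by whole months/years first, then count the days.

Counting back 3 years, 6 months and 313 days from June 11, 1937: first the month/year part, then the days.
-3 years → 1934; month 6 − 6 = 0, which is month 12 of year 1933 → December 1933.
Day 11 is valid in December, giving December 11, 1933.
Now subtract 313 days from December 11, 1933.
Going back 11 days from December 11, 1933 reaches the end of the previous month; 313 − 11 = 302 left.
November 1933 has 30 days: 302 − 30 = 272 left.
October 1933 has 31 days: 272 − 31 = 241 left.
September 1933 has 30 days: 241 − 30 = 211 left.
August 1933 has 31 days: 211 − 31 = 180 left.
July 1933 has 31 days: 180 − 31 = 149 left.
June 1933 has 30 days: 149 − 30 = 119 left.
May 1933 has 31 days: 119 − 31 = 88 left.
April 1933 has 30 days: 88 − 30 = 58 left.
March 1933 has 31 days: 58 − 31 = 27 left.
February 1933 has 28 days; 28 − 27 = 1 → February 1, 1933.

February 1, 1933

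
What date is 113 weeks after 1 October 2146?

November 30, 2148

Advancing 113 weeks = 791 days from October 1, 2146.
October has 31 days, so 31 − 1 = 30 days remain after October 1, 2146; 791 − 30 = 761 left.
November 2146 has 30 days: 761 − 30 = 731 left.
December 2146 has 31 days: 731 − 31 = 700 left.
January 2147 has 31 days: 700 − 31 = 669 left.
February 2147 has 28 days (2147 is not a leap year): 669 − 28 = 641 left.
March 2147 has 31 days: 641 − 31 = 610 left.
April 2147 has 30 days: 610 − 30 = 580 left.
May 2147 has 31 days: 580 − 31 = 549 left.
June 2147 has 30 days: 549 − 30 = 519 left.
July 2147 has 31 days: 519 − 31 = 488 left.
August 2147 has 31 days: 488 − 31 = 457 left.
September 2147 has 30 days: 457 − 30 = 427 left.
October 2147 has 31 days: 427 − 31 = 396 left.
November 2147 has 30 days: 396 − 30 = 366 left.
December 2147 has 31 days: 366 − 31 = 335 left.
January 2148 has 31 days: 335 − 31 = 304 left.
February 2148 has 29 days (2148 is a leap year): 304 − 29 = 275 left.
March 2148 has 31 days: 275 − 31 = 244 left.
April 2148 has 30 days: 244 − 30 = 214 left.
May 2148 has 31 days: 214 − 31 = 183 left.
June 2148 has 30 days: 183 − 30 = 153 left.
July 2148 has 31 days: 153 − 31 = 122 left.
August 2148 has 31 days: 122 − 31 = 91 left.
September 2148 has 30 days: 91 − 30 = 61 left.
October 2148 has 31 days: 61 − 31 = 30 left.
30 days into November 2148 → November 30, 2148.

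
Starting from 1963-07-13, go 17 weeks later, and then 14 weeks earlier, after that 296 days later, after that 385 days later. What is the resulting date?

Counting forward 17 weeks (= 119 days) from July 13, 1963:
July has 31 days, so 31 − 13 = 18 days remain after July 13, 1963; 119 − 18 = 101 left.
August 1963 has 31 days: 101 − 31 = 70 left.
September 1963 has 30 days: 70 − 30 = 40 left.
October 1963 has 31 days: 40 − 31 = 9 left.
9 days into November 1963 → November 9, 1963.
Subtracting 14 weeks (= 98 days) from November 9, 1963:
Going back 9 days from November 9, 1963 reaches the end of the previous month; 98 − 9 = 89 left.
October 1963 has 31 days: 89 − 31 = 58 left.
September 1963 has 30 days: 58 − 30 = 28 left.
August 1963 has 31 days; 31 − 28 = 3 → August 3, 1963.
Adding 296 days from August 3, 1963:
August has 31 days, so 31 − 3 = 28 days remain after August 3, 1963; 296 − 28 = 268 left.
September 1963 has 30 days: 268 − 30 = 238 left.
October 1963 has 31 days: 238 − 31 = 207 left.
November 1963 has 30 days: 207 − 30 = 177 left.
December 1963 has 31 days: 177 − 31 = 146 left.
January 1964 has 31 days: 146 − 31 = 115 left.
February 1964 has 29 days (1964 is a leap year): 115 − 29 = 86 left.
March 1964 has 31 days: 86 − 31 = 55 left.
April 1964 has 30 days: 55 − 30 = 25 left.
25 days into May 1964 → May 25, 1964.
Counting forward 385 days from May 25, 1964:
May has 31 days, so 31 − 25 = 6 days remain after May 25, 1964; 385 − 6 = 379 left.
June 1964 has 30 days: 379 − 30 = 349 left.
July 1964 has 31 days: 349 − 31 = 318 left.
August 1964 has 31 days: 318 − 31 = 287 left.
September 1964 has 30 days: 287 − 30 = 257 left.
October 1964 has 31 days: 257 − 31 = 226 left.
November 1964 has 30 days: 226 − 30 = 196 left.
December 1964 has 31 days: 196 − 31 = 165 left.
January 1965 has 31 days: 165 − 31 = 134 left.
February 1965 has 28 days (1965 is not a leap year): 134 − 28 = 106 left.
March 1965 has 31 days: 106 − 31 = 75 left.
April 1965 has 30 days: 75 − 30 = 45 left.
May 1965 has 31 days: 45 − 31 = 14 left.
14 days into June 1965 → June 14, 1965.

June 14, 1965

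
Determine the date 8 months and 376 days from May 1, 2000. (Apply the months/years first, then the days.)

Counting forward 8 months and 376 days from May 1, 2000: first the month/year part, then the days.
month 5 + 8 = 13, which is month 1 of year 2001 → January 2001.
Day 1 is valid in January, giving January 1, 2001.
Now add 376 days from January 1, 2001.
January has 31 days, so 31 − 1 = 30 days remain after January 1, 2001; 376 − 30 = 346 left.
February 2001 has 28 days (2001 is not a leap year): 346 − 28 = 318 left.
March 2001 has 31 days: 318 − 31 = 287 left.
April 2001 has 30 days: 287 − 30 = 257 left.
May 2001 has 31 days: 257 − 31 = 226 left.
June 2001 has 30 days: 226 − 30 = 196 left.
July 2001 has 31 days: 196 − 31 = 165 left.
August 2001 has 31 days: 165 − 31 = 134 left.
September 2001 has 30 days: 134 − 30 = 104 left.
October 2001 has 31 days: 104 − 31 = 73 left.
November 2001 has 30 days: 73 − 30 = 43 left.
December 2001 has 31 days: 43 − 31 = 12 left.
12 days into January 2002 → January 12, 2002.

January 12, 2002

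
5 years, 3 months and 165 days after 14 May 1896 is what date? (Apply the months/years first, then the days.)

January 26, 1902

Advancing 5 years, 3 months and 165 days from May 14, 1896: first the month/year part, then the days.
+5 years → 1901; month 5 + 3 = 8 → August 1901.
Day 14 is valid in August, giving August 14, 1901.
Now add 165 days from August 14, 1901.
August has 31 days, so 31 − 14 = 17 days remain after August 14, 1901; 165 − 17 = 148 left.
September 1901 has 30 days: 148 − 30 = 118 left.
October 1901 has 31 days: 118 − 31 = 87 left.
November 1901 has 30 days: 87 − 30 = 57 left.
December 1901 has 31 days: 57 − 31 = 26 left.
26 days into January 1902 → January 26, 1902.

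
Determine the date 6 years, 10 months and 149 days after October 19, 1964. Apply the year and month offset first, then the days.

Adding 6 years, 10 months and 149 days from October 19, 1964: first the month/year part, then the days.
+6 years → 1970; month 10 + 10 = 20, which is month 8 of year 1971 → August 1971.
Day 19 is valid in August, giving August 19, 1971.
Now add 149 days from August 19, 1971.
August has 31 days, so 31 − 19 = 12 days remain after August 19, 1971; 149 − 12 = 137 left.
September 1971 has 30 days: 137 − 30 = 107 left.
October 1971 has 31 days: 107 − 31 = 76 left.
November 1971 has 30 days: 76 − 30 = 46 left.
December 1971 has 31 days: 46 − 31 = 15 left.
15 days into January 1972 → January 15, 1972.

January 15, 1972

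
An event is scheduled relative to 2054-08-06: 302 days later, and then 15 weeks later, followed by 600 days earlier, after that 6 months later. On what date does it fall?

Counting forward 302 days from August 6, 2054:
August has 31 days, so 31 − 6 = 25 days remain after August 6, 2054; 302 − 25 = 277 left.
September 2054 has 30 days: 277 − 30 = 247 left.
October 2054 has 31 days: 247 − 31 = 216 left.
November 2054 has 30 days: 216 − 30 = 186 left.
December 2054 has 31 days: 186 − 31 = 155 left.
January 2055 has 31 days: 155 − 31 = 124 left.
February 2055 has 28 days (2055 is not a leap year): 124 − 28 = 96 left.
March 2055 has 31 days: 96 − 31 = 65 left.
April 2055 has 30 days: 65 − 30 = 35 left.
May 2055 has 31 days: 35 − 31 = 4 left.
4 days into June 2055 → June 4, 2055.
Advancing 15 weeks (= 105 days) from June 4, 2055:
June has 30 days, so 30 − 4 = 26 days remain after June 4, 2055; 105 − 26 = 79 left.
July 2055 has 31 days: 79 − 31 = 48 left.
August 2055 has 31 days: 48 − 31 = 17 left.
17 days into September 2055 → September 17, 2055.
Counting back 600 days from September 17, 2055:
Going back 17 days from September 17, 2055 reaches the end of the previous month; 600 − 17 = 583 left.
August 2055 has 31 days: 583 − 31 = 552 left.
July 2055 has 31 days: 552 − 31 = 521 left.
June 2055 has 30 days: 521 − 30 = 491 left.
May 2055 has 31 days: 491 − 31 = 460 left.
April 2055 has 30 days: 460 − 30 = 430 left.
March 2055 has 31 days: 430 − 31 = 399 left.
February 2055 has 28 days (2055 is not a leap year): 399 − 28 = 371 left.
January 2055 has 31 days: 371 − 31 = 340 left.
December 2054 has 31 days: 340 − 31 = 309 left.
November 2054 has 30 days: 309 − 30 = 279 left.
October 2054 has 31 days: 279 − 31 = 248 left.
September 2054 has 30 days: 248 − 30 = 218 left.
August 2054 has 31 days: 218 − 31 = 187 left.
July 2054 has 31 days: 187 − 31 = 156 left.
June 2054 has 30 days: 156 − 30 = 126 left.
May 2054 has 31 days: 126 − 31 = 95 left.
April 2054 has 30 days: 95 − 30 = 65 left.
March 2054 has 31 days: 65 − 31 = 34 left.
February 2054 has 28 days (2054 is not a leap year): 34 − 28 = 6 left.
January 2054 has 31 days; 31 − 6 = 25 → January 25, 2054.
Adding 6 months from January 25, 2054:
month 1 + 6 = 7 → July 2054.
Day 25 is valid in July, giving July 25, 2054.

July 25, 2054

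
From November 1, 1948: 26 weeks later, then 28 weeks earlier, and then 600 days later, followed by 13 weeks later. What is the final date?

September 9, 1950

Adding 26 weeks (= 182 days) from November 1, 1948:
November has 30 days, so 30 − 1 = 29 days remain after November 1, 1948; 182 − 29 = 153 left.
December 1948 has 31 days: 153 − 31 = 122 left.
January 1949 has 31 days: 122 − 31 = 91 left.
February 1949 has 28 days (1949 is not a leap year): 91 − 28 = 63 left.
March 1949 has 31 days: 63 − 31 = 32 left.
April 1949 has 30 days: 32 − 30 = 2 left.
2 days into May 1949 → May 2, 1949.
Subtracting 28 weeks (= 196 days) from May 2, 1949:
Going back 2 days from May 2, 1949 reaches the end of the previous month; 196 − 2 = 194 left.
April 1949 has 30 days: 194 − 30 = 164 left.
March 1949 has 31 days: 164 − 31 = 133 left.
February 1949 has 28 days (1949 is not a leap year): 133 − 28 = 105 left.
January 1949 has 31 days: 105 − 31 = 74 left.
December 1948 has 31 days: 74 − 31 = 43 left.
November 1948 has 30 days: 43 − 30 = 13 left.
October 1948 has 31 days; 31 − 13 = 18 → October 18, 1948.
Counting forward 600 days from October 18, 1948:
October has 31 days, so 31 − 18 = 13 days remain after October 18, 1948; 600 − 13 = 587 left.
November 1948 has 30 days: 587 − 30 = 557 left.
December 1948 has 31 days: 557 − 31 = 526 left.
January 1949 has 31 days: 526 − 31 = 495 left.
February 1949 has 28 days (1949 is not a leap year): 495 − 28 = 467 left.
March 1949 has 31 days: 467 − 31 = 436 left.
April 1949 has 30 days: 436 − 30 = 406 left.
May 1949 has 31 days: 406 − 31 = 375 left.
June 1949 has 30 days: 375 − 30 = 345 left.
July 1949 has 31 days: 345 − 31 = 314 left.
August 1949 has 31 days: 314 − 31 = 283 left.
September 1949 has 30 days: 283 − 30 = 253 left.
October 1949 has 31 days: 253 − 31 = 222 left.
November 1949 has 30 days: 222 − 30 = 192 left.
December 1949 has 31 days: 192 − 31 = 161 left.
January 1950 has 31 days: 161 − 31 = 130 left.
February 1950 has 28 days (1950 is not a leap year): 130 − 28 = 102 left.
March 1950 has 31 days: 102 − 31 = 71 left.
April 1950 has 30 days: 71 − 30 = 41 left.
May 1950 has 31 days: 41 − 31 = 10 left.
10 days into June 1950 → June 10, 1950.
Counting forward 13 weeks (= 91 days) from June 10, 1950:
June has 30 days, so 30 − 10 = 20 days remain after June 10, 1950; 91 − 20 = 71 left.
July 1950 has 31 days: 71 − 31 = 40 left.
August 1950 has 31 days: 40 − 31 = 9 left.
9 days into September 1950 → September 9, 1950.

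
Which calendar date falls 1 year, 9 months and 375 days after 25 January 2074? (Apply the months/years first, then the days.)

November 3, 2076

Adding 1 year, 9 months and 375 days from January 25, 2074: first the month/year part, then the days.
+1 year → 2075; month 1 + 9 = 10 → October 2075.
Day 25 is valid in October, giving October 25, 2075.
Now add 375 days from October 25, 2075.
October has 31 days, so 31 − 25 = 6 days remain after October 25, 2075; 375 − 6 = 369 left.
November 2075 has 30 days: 369 − 30 = 339 left.
December 2075 has 31 days: 339 − 31 = 308 left.
January 2076 has 31 days: 308 − 31 = 277 left.
February 2076 has 29 days (2076 is a leap year): 277 − 29 = 248 left.
March 2076 has 31 days: 248 − 31 = 217 left.
April 2076 has 30 days: 217 − 30 = 187 left.
May 2076 has 31 days: 187 − 31 = 156 left.
June 2076 has 30 days: 156 − 30 = 126 left.
July 2076 has 31 days: 126 − 31 = 95 left.
August 2076 has 31 days: 95 − 31 = 64 left.
September 2076 has 30 days: 64 − 30 = 34 left.
October 2076 has 31 days: 34 − 31 = 3 left.
3 days into November 2076 → November 3, 2076.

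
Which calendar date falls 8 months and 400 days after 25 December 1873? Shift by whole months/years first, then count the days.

Advancing 8 months and 400 days from December 25, 1873: first the month/year part, then the days.
month 12 + 8 = 20, which is month 8 of year 1874 → August 1874.
Day 25 is valid in August, giving August 25, 1874.
Now add 400 days from August 25, 1874.
August has 31 days, so 31 − 25 = 6 days remain after August 25, 1874; 400 − 6 = 394 left.
September 1874 has 30 days: 394 − 30 = 364 left.
October 1874 has 31 days: 364 − 31 = 333 left.
November 1874 has 30 days: 333 − 30 = 303 left.
December 1874 has 31 days: 303 − 31 = 272 left.
January 1875 has 31 days: 272 − 31 = 241 left.
February 1875 has 28 days (1875 is not a leap year): 241 − 28 = 213 left.
March 1875 has 31 days: 213 − 31 = 182 left.
April 1875 has 30 days: 182 − 30 = 152 left.
May 1875 has 31 days: 152 − 31 = 121 left.
June 1875 has 30 days: 121 − 30 = 91 left.
July 1875 has 31 days: 91 − 31 = 60 left.
August 1875 has 31 days: 60 − 31 = 29 left.
29 days into September 1875 → September 29, 1875.

September 29, 1875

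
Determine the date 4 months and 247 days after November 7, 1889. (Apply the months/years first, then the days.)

November 9, 1890

Adding 4 months and 247 days from November 7, 1889: first the month/year part, then the days.
month 11 + 4 = 15, which is month 3 of year 1890 → March 1890.
Day 7 is valid in March, giving March 7, 1890.
Now add 247 days from March 7, 1890.
March has 31 days, so 31 − 7 = 24 days remain after March 7, 1890; 247 − 24 = 223 left.
April 1890 has 30 days: 223 − 30 = 193 left.
May 1890 has 31 days: 193 − 31 = 162 left.
June 1890 has 30 days: 162 − 30 = 132 left.
July 1890 has 31 days: 132 − 31 = 101 left.
August 1890 has 31 days: 101 − 31 = 70 left.
September 1890 has 30 days: 70 − 30 = 40 left.
October 1890 has 31 days: 40 − 31 = 9 left.
9 days into November 1890 → November 9, 1890.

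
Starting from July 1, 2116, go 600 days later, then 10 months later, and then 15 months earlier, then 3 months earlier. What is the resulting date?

Counting forward 600 days from July 1, 2116:
July has 31 days, so 31 − 1 = 30 days remain after July 1, 2116; 600 − 30 = 570 left.
August 2116 has 31 days: 570 − 31 = 539 left.
September 2116 has 30 days: 539 − 30 = 509 left.
October 2116 has 31 days: 509 − 31 = 478 left.
November 2116 has 30 days: 478 − 30 = 448 left.
December 2116 has 31 days: 448 − 31 = 417 left.
January 2117 has 31 days: 417 − 31 = 386 left.
February 2117 has 28 days (2117 is not a leap year): 386 − 28 = 358 left.
March 2117 has 31 days: 358 − 31 = 327 left.
April 2117 has 30 days: 327 − 30 = 297 left.
May 2117 has 31 days: 297 − 31 = 266 left.
June 2117 has 30 days: 266 − 30 = 236 left.
July 2117 has 31 days: 236 − 31 = 205 left.
August 2117 has 31 days: 205 − 31 = 174 left.
September 2117 has 30 days: 174 − 30 = 144 left.
October 2117 has 31 days: 144 − 31 = 113 left.
November 2117 has 30 days: 113 − 30 = 83 left.
December 2117 has 31 days: 83 − 31 = 52 left.
January 2118 has 31 days: 52 − 31 = 21 left.
21 days into February 2118 → February 21, 2118.
Advancing 10 months from February 21, 2118:
month 2 + 10 = 12 → December 2118.
Day 21 is valid in December, giving December 21, 2118.
Going back 15 months from December 21, 2118:
month 12 − 15 = -3, which is month 9 of year 2117 → September 2117.
Day 21 is valid in September, giving September 21, 2117.
Going back 3 months from September 21, 2117:
month 9 − 3 = 6 → June 2117.
Day 21 is valid in June, giving June 21, 2117.

June 21, 2117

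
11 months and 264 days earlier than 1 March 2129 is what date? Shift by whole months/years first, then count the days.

Going back 11 months and 264 days from March 1, 2129: first the month/year part, then the days.
month 3 − 11 = -8, which is month 4 of year 2128 → April 2128.
Day 1 is valid in April, giving April 1, 2128.
Now subtract 264 days from April 1, 2128.
Going back 1 day from April 1, 2128 reaches the end of the previous month; 264 − 1 = 263 left.
March 2128 has 31 days: 263 − 31 = 232 left.
February 2128 has 29 days (2128 is a leap year): 232 − 29 = 203 left.
January 2128 has 31 days: 203 − 31 = 172 left.
December 2127 has 31 days: 172 − 31 = 141 left.
November 2127 has 30 days: 141 − 30 = 111 left.
October 2127 has 31 days: 111 − 31 = 80 left.
September 2127 has 30 days: 80 − 30 = 50 left.
August 2127 has 31 days: 50 − 31 = 19 left.
July 2127 has 31 days; 31 − 19 = 12 → July 12, 2127.

July 12, 2127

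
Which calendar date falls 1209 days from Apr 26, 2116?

Counting forward 1209 days from April 26, 2116.
April has 30 days, so 30 − 26 = 4 days remain after April 26, 2116; 1209 − 4 = 1205 left.
May 2116 has 31 days: 1205 − 31 = 1174 left.
June 2116 has 30 days: 1174 − 30 = 1144 left.
July 2116 has 31 days: 1144 − 31 = 1113 left.
August 2116 has 31 days: 1113 − 31 = 1082 left.
September 2116 has 30 days: 1082 − 30 = 1052 left.
October 2116 has 31 days: 1052 − 31 = 1021 left.
November 2116 has 30 days: 1021 − 30 = 991 left.
December 2116 has 31 days: 991 − 31 = 960 left.
January 2117 has 31 days: 960 − 31 = 929 left.
February 2117 has 28 days (2117 is not a leap year): 929 − 28 = 901 left.
March 2117 has 31 days: 901 − 31 = 870 left.
April 2117 has 30 days: 870 − 30 = 840 left.
May 2117 has 31 days: 840 − 31 = 809 left.
June 2117 has 30 days: 809 − 30 = 779 left.
July 2117 has 31 days: 779 − 31 = 748 left.
August 2117 has 31 days: 748 − 31 = 717 left.
September 2117 has 30 days: 717 − 30 = 687 left.
October 2117 has 31 days: 687 − 31 = 656 left.
November 2117 has 30 days: 656 − 30 = 626 left.
December 2117 has 31 days: 626 − 31 = 595 left.
January 2118 has 31 days: 595 − 31 = 564 left.
February 2118 has 28 days (2118 is not a leap year): 564 − 28 = 536 left.
March 2118 has 31 days: 536 − 31 = 505 left.
April 2118 has 30 days: 505 − 30 = 475 left.
May 2118 has 31 days: 475 − 31 = 444 left.
June 2118 has 30 days: 444 − 30 = 414 left.
July 2118 has 31 days: 414 − 31 = 383 left.
August 2118 has 31 days: 383 − 31 = 352 left.
September 2118 has 30 days: 352 − 30 = 322 left.
October 2118 has 31 days: 322 − 31 = 291 left.
November 2118 has 30 days: 291 − 30 = 261 left.
December 2118 has 31 days: 261 − 31 = 230 left.
January 2119 has 31 days: 230 − 31 = 199 left.
February 2119 has 28 days (2119 is not a leap year): 199 − 28 = 171 left.
March 2119 has 31 days: 171 − 31 = 140 left.
April 2119 has 30 days: 140 − 30 = 110 left.
May 2119 has 31 days: 110 − 31 = 79 left.
June 2119 has 30 days: 79 − 30 = 49 left.
July 2119 has 31 days: 49 − 31 = 18 left.
18 days into August 2119 → August 18, 2119.

August 18, 2119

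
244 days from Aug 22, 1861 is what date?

Counting forward 244 days from August 22, 1861.
August has 31 days, so 31 − 22 = 9 days remain after August 22, 1861; 244 − 9 = 235 left.
September 1861 has 30 days: 235 − 30 = 205 left.
October 1861 has 31 days: 205 − 31 = 174 left.
November 1861 has 30 days: 174 − 30 = 144 left.
December 1861 has 31 days: 144 − 31 = 113 left.
January 1862 has 31 days: 113 − 31 = 82 left.
February 1862 has 28 days (1862 is not a leap year): 82 − 28 = 54 left.
March 1862 has 31 days: 54 − 31 = 23 left.
23 days into April 1862 → April 23, 1862.

April 23, 1862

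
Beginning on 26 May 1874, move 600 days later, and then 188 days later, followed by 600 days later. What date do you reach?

March 14, 1878

Advancing 600 days from May 26, 1874:
May has 31 days, so 31 − 26 = 5 days remain after May 26, 1874; 600 − 5 = 595 left.
June 1874 has 30 days: 595 − 30 = 565 left.
July 1874 has 31 days: 565 − 31 = 534 left.
August 1874 has 31 days: 534 − 31 = 503 left.
September 1874 has 30 days: 503 − 30 = 473 left.
October 1874 has 31 days: 473 − 31 = 442 left.
November 1874 has 30 days: 442 − 30 = 412 left.
December 1874 has 31 days: 412 − 31 = 381 left.
January 1875 has 31 days: 381 − 31 = 350 left.
February 1875 has 28 days (1875 is not a leap year): 350 − 28 = 322 left.
March 1875 has 31 days: 322 − 31 = 291 left.
April 1875 has 30 days: 291 − 30 = 261 left.
May 1875 has 31 days: 261 − 31 = 230 left.
June 1875 has 30 days: 230 − 30 = 200 left.
July 1875 has 31 days: 200 − 31 = 169 left.
August 1875 has 31 days: 169 − 31 = 138 left.
September 1875 has 30 days: 138 − 30 = 108 left.
October 1875 has 31 days: 108 − 31 = 77 left.
November 1875 has 30 days: 77 − 30 = 47 left.
December 1875 has 31 days: 47 − 31 = 16 left.
16 days into January 1876 → January 16, 1876.
Counting forward 188 days from January 16, 1876:
January has 31 days, so 31 − 16 = 15 days remain after January 16, 1876; 188 − 15 = 173 left.
February 1876 has 29 days (1876 is a leap year): 173 − 29 = 144 left.
March 1876 has 31 days: 144 − 31 = 113 left.
April 1876 has 30 days: 113 − 30 = 83 left.
May 1876 has 31 days: 83 − 31 = 52 left.
June 1876 has 30 days: 52 − 30 = 22 left.
22 days into July 1876 → July 22, 1876.
Advancing 600 days from July 22, 1876:
July has 31 days, so 31 − 22 = 9 days remain after July 22, 1876; 600 − 9 = 591 left.
August 1876 has 31 days: 591 − 31 = 560 left.
September 1876 has 30 days: 560 − 30 = 530 left.
October 1876 has 31 days: 530 − 31 = 499 left.
November 1876 has 30 days: 499 − 30 = 469 left.
December 1876 has 31 days: 469 − 31 = 438 left.
January 1877 has 31 days: 438 − 31 = 407 left.
February 1877 has 28 days (1877 is not a leap year): 407 − 28 = 379 left.
March 1877 has 31 days: 379 − 31 = 348 left.
April 1877 has 30 days: 348 − 30 = 318 left.
May 1877 has 31 days: 318 − 31 = 287 left.
June 1877 has 30 days: 287 − 30 = 257 left.
July 1877 has 31 days: 257 − 31 = 226 left.
August 1877 has 31 days: 226 − 31 = 195 left.
September 1877 has 30 days: 195 − 30 = 165 left.
October 1877 has 31 days: 165 − 31 = 134 left.
November 1877 has 30 days: 134 − 30 = 104 left.
December 1877 has 31 days: 104 − 31 = 73 left.
January 1878 has 31 days: 73 − 31 = 42 left.
February 1878 has 28 days (1878 is not a leap year): 42 − 28 = 14 left.
14 days into March 1878 → March 14, 1878.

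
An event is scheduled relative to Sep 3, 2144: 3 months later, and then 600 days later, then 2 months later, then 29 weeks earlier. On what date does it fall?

Adding 3 months from September 3, 2144:
month 9 + 3 = 12 → December 2144.
Day 3 is valid in December, giving December 3, 2144.
Advancing 600 days from December 3, 2144:
December has 31 days, so 31 − 3 = 28 days remain after December 3, 2144; 600 − 28 = 572 left.
January 2145 has 31 days: 572 − 31 = 541 left.
February 2145 has 28 days (2145 is not a leap year): 541 − 28 = 513 left.
March 2145 has 31 days: 513 − 31 = 482 left.
April 2145 has 30 days: 482 − 30 = 452 left.
May 2145 has 31 days: 452 − 31 = 421 left.
June 2145 has 30 days: 421 − 30 = 391 left.
July 2145 has 31 days: 391 − 31 = 360 left.
August 2145 has 31 days: 360 − 31 = 329 left.
September 2145 has 30 days: 329 − 30 = 299 left.
October 2145 has 31 days: 299 − 31 = 268 left.
November 2145 has 30 days: 268 − 30 = 238 left.
December 2145 has 31 days: 238 − 31 = 207 left.
January 2146 has 31 days: 207 − 31 = 176 left.
February 2146 has 28 days (2146 is not a leap year): 176 − 28 = 148 left.
March 2146 has 31 days: 148 − 31 = 117 left.
April 2146 has 30 days: 117 − 30 = 87 left.
May 2146 has 31 days: 87 − 31 = 56 left.
June 2146 has 30 days: 56 − 30 = 26 left.
26 days into July 2146 → July 26, 2146.
Adding 2 months from July 26, 2146:
month 7 + 2 = 9 → September 2146.
Day 26 is valid in September, giving September 26, 2146.
Counting back 29 weeks (= 203 days) from September 26, 2146:
Going back 26 days from September 26, 2146 reaches the end of the previous month; 203 − 26 = 177 left.
August 2146 has 31 days: 177 − 31 = 146 left.
July 2146 has 31 days: 146 − 31 = 115 left.
June 2146 has 30 days: 115 − 30 = 85 left.
May 2146 has 31 days: 85 − 31 = 54 left.
April 2146 has 30 days: 54 − 30 = 24 left.
March 2146 has 31 days; 31 − 24 = 7 → March 7, 2146.

March 7, 2146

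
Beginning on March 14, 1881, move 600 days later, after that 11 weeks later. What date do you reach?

Counting forward 600 days from March 14, 1881:
March has 31 days, so 31 − 14 = 17 days remain after March 14, 1881; 600 − 17 = 583 left.
April 1881 has 30 days: 583 − 30 = 553 left.
May 1881 has 31 days: 553 − 31 = 522 left.
June 1881 has 30 days: 522 − 30 = 492 left.
July 1881 has 31 days: 492 − 31 = 461 left.
August 1881 has 31 days: 461 − 31 = 430 left.
September 1881 has 30 days: 430 − 30 = 400 left.
October 1881 has 31 days: 400 − 31 = 369 left.
November 1881 has 30 days: 369 − 30 = 339 left.
December 1881 has 31 days: 339 − 31 = 308 left.
January 1882 has 31 days: 308 − 31 = 277 left.
February 1882 has 28 days (1882 is not a leap year): 277 − 28 = 249 left.
March 1882 has 31 days: 249 − 31 = 218 left.
April 1882 has 30 days: 218 − 30 = 188 left.
May 1882 has 31 days: 188 − 31 = 157 left.
June 1882 has 30 days: 157 − 30 = 127 left.
July 1882 has 31 days: 127 − 31 = 96 left.
August 1882 has 31 days: 96 − 31 = 65 left.
September 1882 has 30 days: 65 − 30 = 35 left.
October 1882 has 31 days: 35 − 31 = 4 left.
4 days into November 1882 → November 4, 1882.
Counting forward 11 weeks (= 77 days) from November 4, 1882:
November has 30 days, so 30 − 4 = 26 days remain after November 4, 1882; 77 − 26 = 51 left.
December 1882 has 31 days: 51 − 31 = 20 left.
20 days into January 1883 → January 20, 1883.

January 20, 1883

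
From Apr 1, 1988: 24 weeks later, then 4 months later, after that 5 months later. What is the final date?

June 16, 1989

Advancing 24 weeks (= 168 days) from April 1, 1988:
April has 30 days, so 30 − 1 = 29 days remain after April 1, 1988; 168 − 29 = 139 left.
May 1988 has 31 days: 139 − 31 = 108 left.
June 1988 has 30 days: 108 − 30 = 78 left.
July 1988 has 31 days: 78 − 31 = 47 left.
August 1988 has 31 days: 47 − 31 = 16 left.
16 days into September 1988 → September 16, 1988.
Counting forward 4 months from September 16, 1988:
month 9 + 4 = 13, which is month 1 of year 1989 → January 1989.
Day 16 is valid in January, giving January 16, 1989.
Adding 5 months from January 16, 1989:
month 1 + 5 = 6 → June 1989.
Day 16 is valid in June, giving June 16, 1989.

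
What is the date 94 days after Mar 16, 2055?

June 18, 2055

Advancing 94 days from March 16, 2055.
March has 31 days, so 31 − 16 = 15 days remain after March 16, 2055; 94 − 15 = 79 left.
April 2055 has 30 days: 79 − 30 = 49 left.
May 2055 has 31 days: 49 − 31 = 18 left.
18 days into June 2055 → June 18, 2055.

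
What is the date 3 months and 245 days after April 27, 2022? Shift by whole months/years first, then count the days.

Advancing 3 months and 245 days from April 27, 2022: first the month/year part, then the days.
month 4 + 3 = 7 → July 2022.
Day 27 is valid in July, giving July 27, 2022.
Now add 245 days from July 27, 2022.
July has 31 days, so 31 − 27 = 4 days remain after July 27, 2022; 245 − 4 = 241 left.
August 2022 has 31 days: 241 − 31 = 210 left.
September 2022 has 30 days: 210 − 30 = 180 left.
October 2022 has 31 days: 180 − 31 = 149 left.
November 2022 has 30 days: 149 − 30 = 119 left.
December 2022 has 31 days: 119 − 31 = 88 left.
January 2023 has 31 days: 88 − 31 = 57 left.
February 2023 has 28 days (2023 is not a leap year): 57 − 28 = 29 left.
29 days into March 2023 → March 29, 2023.

March 29, 2023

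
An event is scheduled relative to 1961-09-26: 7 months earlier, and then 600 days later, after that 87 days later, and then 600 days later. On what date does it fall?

September 5, 1964

Subtracting 7 months from September 26, 1961:
month 9 − 7 = 2 → February 1961.
Day 26 is valid in February, giving February 26, 1961.
Adding 600 days from February 26, 1961:
February has 28 days, so 28 − 26 = 2 days remain after February 26, 1961; 600 − 2 = 598 left.
March 1961 has 31 days: 598 − 31 = 567 left.
April 1961 has 30 days: 567 − 30 = 537 left.
May 1961 has 31 days: 537 − 31 = 506 left.
June 1961 has 30 days: 506 − 30 = 476 left.
July 1961 has 31 days: 476 − 31 = 445 left.
August 1961 has 31 days: 445 − 31 = 414 left.
September 1961 has 30 days: 414 − 30 = 384 left.
October 1961 has 31 days: 384 − 31 = 353 left.
November 1961 has 30 days: 353 − 30 = 323 left.
December 1961 has 31 days: 323 − 31 = 292 left.
January 1962 has 31 days: 292 − 31 = 261 left.
February 1962 has 28 days (1962 is not a leap year): 261 − 28 = 233 left.
March 1962 has 31 days: 233 − 31 = 202 left.
April 1962 has 30 days: 202 − 30 = 172 left.
May 1962 has 31 days: 172 − 31 = 141 left.
June 1962 has 30 days: 141 − 30 = 111 left.
July 1962 has 31 days: 111 − 31 = 80 left.
August 1962 has 31 days: 80 − 31 = 49 left.
September 1962 has 30 days: 49 − 30 = 19 left.
19 days into October 1962 → October 19, 1962.
Advancing 87 days from October 19, 1962:
October has 31 days, so 31 − 19 = 12 days remain after October 19, 1962; 87 − 12 = 75 left.
November 1962 has 30 days: 75 − 30 = 45 left.
December 1962 has 31 days: 45 − 31 = 14 left.
14 days into January 1963 → January 14, 1963.
Counting forward 600 days from January 14, 1963:
January has 31 days, so 31 − 14 = 17 days remain after January 14, 1963; 600 − 17 = 583 left.
February 1963 has 28 days (1963 is not a leap year): 583 − 28 = 555 left.
March 1963 has 31 days: 555 − 31 = 524 left.
April 1963 has 30 days: 524 − 30 = 494 left.
May 1963 has 31 days: 494 − 31 = 463 left.
June 1963 has 30 days: 463 − 30 = 433 left.
July 1963 has 31 days: 433 − 31 = 402 left.
August 1963 has 31 days: 402 − 31 = 371 left.
September 1963 has 30 days: 371 − 30 = 341 left.
October 1963 has 31 days: 341 − 31 = 310 left.
November 1963 has 30 days: 310 − 30 = 280 left.
December 1963 has 31 days: 280 − 31 = 249 left.
January 1964 has 31 days: 249 − 31 = 218 left.
February 1964 has 29 days (1964 is a leap year): 218 − 29 = 189 left.
March 1964 has 31 days: 189 − 31 = 158 left.
April 1964 has 30 days: 158 − 30 = 128 left.
May 1964 has 31 days: 128 − 31 = 97 left.
June 1964 has 30 days: 97 − 30 = 67 left.
July 1964 has 31 days: 67 − 31 = 36 left.
August 1964 has 31 days: 36 − 31 = 5 left.
5 days into September 1964 → September 5, 1964.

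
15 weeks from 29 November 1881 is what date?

March 14, 1882

Counting forward 15 weeks = 105 days from November 29, 1881.
November has 30 days, so 30 − 29 = 1 day remains after November 29, 1881; 105 − 1 = 104 left.
December 1881 has 31 days: 104 − 31 = 73 left.
January 1882 has 31 days: 73 − 31 = 42 left.
February 1882 has 28 days (1882 is not a leap year): 42 − 28 = 14 left.
14 days into March 1882 → March 14, 1882.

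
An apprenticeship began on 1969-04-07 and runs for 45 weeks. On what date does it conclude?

February 16, 1970

Adding 45 weeks = 315 days from April 7, 1969.
April has 30 days, so 30 − 7 = 23 days remain after April 7, 1969; 315 − 23 = 292 left.
May 1969 has 31 days: 292 − 31 = 261 left.
June 1969 has 30 days: 261 − 30 = 231 left.
July 1969 has 31 days: 231 − 31 = 200 left.
August 1969 has 31 days: 200 − 31 = 169 left.
September 1969 has 30 days: 169 − 30 = 139 left.
October 1969 has 31 days: 139 − 31 = 108 left.
November 1969 has 30 days: 108 − 30 = 78 left.
December 1969 has 31 days: 78 − 31 = 47 left.
January 1970 has 31 days: 47 − 31 = 16 left.
16 days into February 1970 → February 16, 1970.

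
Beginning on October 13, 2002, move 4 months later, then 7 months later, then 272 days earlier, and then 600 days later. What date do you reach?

Advancing 4 months from October 13, 2002:
month 10 + 4 = 14, which is month 2 of year 2003 → February 2003.
Day 13 is valid in February, giving February 13, 2003.
Counting forward 7 months from February 13, 2003:
month 2 + 7 = 9 → September 2003.
Day 13 is valid in September, giving September 13, 2003.
Subtracting 272 days from September 13, 2003:
Going back 13 days from September 13, 2003 reaches the end of the previous month; 272 − 13 = 259 left.
August 2003 has 31 days: 259 − 31 = 228 left.
July 2003 has 31 days: 228 − 31 = 197 left.
June 2003 has 30 days: 197 − 30 = 167 left.
May 2003 has 31 days: 167 − 31 = 136 left.
April 2003 has 30 days: 136 − 30 = 106 left.
March 2003 has 31 days: 106 − 31 = 75 left.
February 2003 has 28 days (2003 is not a leap year): 75 − 28 = 47 left.
January 2003 has 31 days: 47 − 31 = 16 left.
December 2002 has 31 days; 31 − 16 = 15 → December 15, 2002.
Adding 600 days from December 15, 2002:
December has 31 days, so 31 − 15 = 16 days remain after December 15, 2002; 600 − 16 = 584 left.
January 2003 has 31 days: 584 − 31 = 553 left.
February 2003 has 28 days (2003 is not a leap year): 553 − 28 = 525 left.
March 2003 has 31 days: 525 − 31 = 494 left.
April 2003 has 30 days: 494 − 30 = 464 left.
May 2003 has 31 days: 464 − 31 = 433 left.
June 2003 has 30 days: 433 − 30 = 403 left.
July 2003 has 31 days: 403 − 31 = 372 left.
August 2003 has 31 days: 372 − 31 = 341 left.
September 2003 has 30 days: 341 − 30 = 311 left.
October 2003 has 31 days: 311 − 31 = 280 left.
November 2003 has 30 days: 280 − 30 = 250 left.
December 2003 has 31 days: 250 − 31 = 219 left.
January 2004 has 31 days: 219 − 31 = 188 left.
February 2004 has 29 days (2004 is a leap year): 188 − 29 = 159 left.
March 2004 has 31 days: 159 − 31 = 128 left.
April 2004 has 30 days: 128 − 30 = 98 left.
May 2004 has 31 days: 98 − 31 = 67 left.
June 2004 has 30 days: 67 − 30 = 37 left.
July 2004 has 31 days: 37 − 31 = 6 left.
6 days into August 2004 → August 6, 2004.

August 6, 2004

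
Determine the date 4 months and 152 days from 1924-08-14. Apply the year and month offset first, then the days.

May 15, 1925

Counting forward 4 months and 152 days from August 14, 1924: first the month/year part, then the days.
month 8 + 4 = 12 → December 1924.
Day 14 is valid in December, giving December 14, 1924.
Now add 152 days from December 14, 1924.
December has 31 days, so 31 − 14 = 17 days remain after December 14, 1924; 152 − 17 = 135 left.
January 1925 has 31 days: 135 − 31 = 104 left.
February 1925 has 28 days (1925 is not a leap year): 104 − 28 = 76 left.
March 1925 has 31 days: 76 − 31 = 45 left.
April 1925 has 30 days: 45 − 30 = 15 left.
15 days into May 1925 → May 15, 1925.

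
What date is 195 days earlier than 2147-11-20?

May 9, 2147

Going back 195 days from November 20, 2147.
Going back 20 days from November 20, 2147 reaches the end of the previous month; 195 − 20 = 175 left.
October 2147 has 31 days: 175 − 31 = 144 left.
September 2147 has 30 days: 144 − 30 = 114 left.
August 2147 has 31 days: 114 − 31 = 83 left.
July 2147 has 31 days: 83 − 31 = 52 left.
June 2147 has 30 days: 52 − 30 = 22 left.
May 2147 has 31 days; 31 − 22 = 9 → May 9, 2147.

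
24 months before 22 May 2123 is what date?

May 22, 2121

Counting back 24 months from May 22, 2123.
month 5 − 24 = -19, which is month 5 of year 2121 → May 2121.
Day 22 is valid in May, giving May 22, 2121.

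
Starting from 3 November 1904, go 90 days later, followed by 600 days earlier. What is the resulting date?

Adding 90 days from November 3, 1904:
November has 30 days, so 30 − 3 = 27 days remain after November 3, 1904; 90 − 27 = 63 left.
December 1904 has 31 days: 63 − 31 = 32 left.
January 1905 has 31 days: 32 − 31 = 1 left.
1 day into February 1905 → February 1, 1905.
Subtracting 600 days from February 1, 1905:
Going back 1 day from February 1, 1905 reaches the end of the previous month; 600 − 1 = 599 left.
January 1905 has 31 days: 599 − 31 = 568 left.
December 1904 has 31 days: 568 − 31 = 537 left.
November 1904 has 30 days: 537 − 30 = 507 left.
October 1904 has 31 days: 507 − 31 = 476 left.
September 1904 has 30 days: 476 − 30 = 446 left.
August 1904 has 31 days: 446 − 31 = 415 left.
July 1904 has 31 days: 415 − 31 = 384 left.
June 1904 has 30 days: 384 − 30 = 354 left.
May 1904 has 31 days: 354 − 31 = 323 left.
April 1904 has 30 days: 323 − 30 = 293 left.
March 1904 has 31 days: 293 − 31 = 262 left.
February 1904 has 29 days (1904 is a leap year): 262 − 29 = 233 left.
January 1904 has 31 days: 233 − 31 = 202 left.
December 1903 has 31 days: 202 − 31 = 171 left.
November 1903 has 30 days: 171 − 30 = 141 left.
October 1903 has 31 days: 141 − 31 = 110 left.
September 1903 has 30 days: 110 − 30 = 80 left.
August 1903 has 31 days: 80 − 31 = 49 left.
July 1903 has 31 days: 49 − 31 = 18 left.
June 1903 has 30 days; 30 − 18 = 12 → June 12, 1903.

June 12, 1903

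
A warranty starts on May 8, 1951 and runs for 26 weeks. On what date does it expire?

November 6, 1951

Counting forward 26 weeks = 182 days from May 8, 1951.
May has 31 days, so 31 − 8 = 23 days remain after May 8, 1951; 182 − 23 = 159 left.
June 1951 has 30 days: 159 − 30 = 129 left.
July 1951 has 31 days: 129 − 31 = 98 left.
August 1951 has 31 days: 98 − 31 = 67 left.
September 1951 has 30 days: 67 − 30 = 37 left.
October 1951 has 31 days: 37 − 31 = 6 left.
6 days into November 1951 → November 6, 1951.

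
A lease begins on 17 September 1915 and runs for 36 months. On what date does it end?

Counting forward 36 months from September 17, 1915.
month 9 + 36 = 45, which is month 9 of year 1918 → September 1918.
Day 17 is valid in September, giving September 17, 1918.

September 17, 1918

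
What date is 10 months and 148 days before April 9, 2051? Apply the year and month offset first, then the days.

Subtracting 10 months and 148 days from April 9, 2051: first the month/year part, then the days.
month 4 − 10 = -6, which is month 6 of year 2050 → June 2050.
Day 9 is valid in June, giving June 9, 2050.
Now subtract 148 days from June 9, 2050.
Going back 9 days from June 9, 2050 reaches the end of the previous month; 148 − 9 = 139 left.
May 2050 has 31 days: 139 − 31 = 108 left.
April 2050 has 30 days: 108 − 30 = 78 left.
March 2050 has 31 days: 78 − 31 = 47 left.
February 2050 has 28 days (2050 is not a leap year): 47 − 28 = 19 left.
January 2050 has 31 days; 31 − 19 = 12 → January 12, 2050.

January 12, 2050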